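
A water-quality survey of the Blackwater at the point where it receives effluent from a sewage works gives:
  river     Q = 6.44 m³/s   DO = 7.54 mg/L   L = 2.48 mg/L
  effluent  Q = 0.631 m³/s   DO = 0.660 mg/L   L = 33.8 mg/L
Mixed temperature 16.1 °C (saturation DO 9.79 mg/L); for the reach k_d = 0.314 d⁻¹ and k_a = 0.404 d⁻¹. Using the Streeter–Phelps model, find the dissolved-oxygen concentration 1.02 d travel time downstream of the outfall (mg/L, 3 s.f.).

DO ≈ 6.72 mg/L

Mixed DO = (6.44×7.54 + 0.631×0.660)/(6.44+0.631) = 48.97/7.071 = 6.926 mg/L.
Mixed L₀ = (6.44×2.48 + 0.631×33.8)/(7.071) = 37.30/7.071 = 5.275 mg/L.
Initial deficit D₀ = C_s − DO₀ = 9.79 − 6.926 = 2.864 mg/L.
D(1.02) = [0.314×5.275/(0.404−0.314)](e^(−0.314×1.02) − e^(−0.404×1.02)) + 2.864 e^(−0.404×1.02)
= 18.40 × (0.7259 − 0.6623) + 2.864 × 0.6623 = 3.069 mg/L.
DO = 9.79 − 3.069 = 6.721 mg/L.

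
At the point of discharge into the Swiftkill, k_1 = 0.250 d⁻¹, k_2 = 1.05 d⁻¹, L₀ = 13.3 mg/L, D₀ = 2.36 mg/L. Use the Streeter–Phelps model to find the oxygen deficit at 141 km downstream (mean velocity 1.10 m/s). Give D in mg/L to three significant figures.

Travel time t = x/v = 141 km / (1.10 m/s) = 141000 m / 1.10 m/s = 128200 s = 1.484 d.
k_1 L₀/(k_2−k_1) = 0.250×13.3/(1.05−0.250) = 3.325/0.8000 = 4.156 mg/L.
e^(−k_1 t) = e^(−0.250×1.484) = 0.6901; e^(−k_2 t) = e^(−1.05×1.484) = 0.2106.
D = 4.156 × (0.6901 − 0.2106) + 2.36 × 0.2106 = 1.993 + 0.4970 = 2.490 mg/L.

D ≈ 2.49 mg/L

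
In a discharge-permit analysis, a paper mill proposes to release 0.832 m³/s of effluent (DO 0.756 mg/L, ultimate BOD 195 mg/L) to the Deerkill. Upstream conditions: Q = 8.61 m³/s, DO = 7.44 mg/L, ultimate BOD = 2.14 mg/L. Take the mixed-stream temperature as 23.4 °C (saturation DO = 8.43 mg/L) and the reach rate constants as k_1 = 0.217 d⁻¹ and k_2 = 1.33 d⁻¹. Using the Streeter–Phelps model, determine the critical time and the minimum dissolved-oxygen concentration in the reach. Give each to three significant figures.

t_c ≈ 1.13 d; minimum DO ≈ 5.99 mg/L

Mixed DO = (8.61×7.44 + 0.832×0.756)/(8.61+0.832) = 64.69/9.442 = 6.851 mg/L.
Mixed L₀ = (8.61×2.14 + 0.832×195)/(9.442) = 180.7/9.442 = 19.13 mg/L.
Initial deficit D₀ = C_s − DO₀ = 8.43 − 6.851 = 1.579 mg/L.
t_c = (1/1.113) ln[(1.33/0.217)(1 − 1.579×1.113/(0.217×19.13))] = 0.8985 × ln(3.535) = 1.134 d.
D_c = (0.217/1.33) × 19.13 × e^(−0.217×1.134) = 0.1632 × 19.13 × 0.7818 = 2.441 mg/L.
Minimum DO = 8.43 − 2.441 = 5.989 mg/L.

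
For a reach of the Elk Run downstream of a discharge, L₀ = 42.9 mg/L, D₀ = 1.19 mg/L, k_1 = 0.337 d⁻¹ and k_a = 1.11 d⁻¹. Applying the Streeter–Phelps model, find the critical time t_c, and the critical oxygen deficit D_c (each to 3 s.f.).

With k_a/k_1 = 3.294 and 1 − D₀(k_a−k_1)/(k_1 L₀) = 0.9364,
t_c = ln(3.294 × 0.9364) / (1.11 − 0.337) = ln(3.084) / 0.7730 = 1.126/0.7730 = 1.457 d.
D_c = (k_1/k_a) L₀ e^(−k_1 t_c) = (0.337/1.11) × 42.9 × e^(−0.337×1.457) = 0.3036 × 42.9 × 0.6120 = 7.971 mg/L.

t_c ≈ 1.46 d; D_c ≈ 7.97 mg/L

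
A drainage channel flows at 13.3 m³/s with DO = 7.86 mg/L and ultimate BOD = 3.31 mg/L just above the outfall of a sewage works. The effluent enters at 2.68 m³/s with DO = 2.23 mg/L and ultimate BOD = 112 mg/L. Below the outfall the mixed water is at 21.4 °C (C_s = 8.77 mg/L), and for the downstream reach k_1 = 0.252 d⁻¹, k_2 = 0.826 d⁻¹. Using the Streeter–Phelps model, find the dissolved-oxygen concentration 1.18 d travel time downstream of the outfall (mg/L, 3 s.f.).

Mixed DO = (13.3×7.86 + 2.68×2.23)/(13.3+2.68) = 110.5/15.98 = 6.916 mg/L.
Mixed L₀ = (13.3×3.31 + 2.68×112)/(15.98) = 344.2/15.98 = 21.54 mg/L.
Initial deficit D₀ = C_s − DO₀ = 8.77 − 6.916 = 1.854 mg/L.
D(1.18) = [0.252×21.54/(0.826−0.252)](e^(−0.252×1.18) − e^(−0.826×1.18)) + 1.854 e^(−0.826×1.18)
= 9.456 × (0.7428 − 0.3773) + 1.854 × 0.3773 = 4.155 mg/L.
DO = 8.77 − 4.155 = 4.615 mg/L.

DO ≈ 4.61 mg/L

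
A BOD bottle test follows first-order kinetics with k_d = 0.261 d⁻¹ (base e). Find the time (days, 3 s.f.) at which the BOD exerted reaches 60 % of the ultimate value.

t ≈ 3.51 d

y/L₀ = 1 − e^(−k_d t) = 0.60 ⇒ e^(−k_d t) = 0.400
t = −ln(0.400) / 0.261 = 0.9163 / 0.261 = 3.511 d.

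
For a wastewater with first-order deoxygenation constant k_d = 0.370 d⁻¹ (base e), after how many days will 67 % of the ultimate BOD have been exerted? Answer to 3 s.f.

y/L₀ = 1 − e^(−k_d t) = 0.67 ⇒ e^(−k_d t) = 0.330
t = −ln(0.330) / 0.370 = 1.109 / 0.370 = 2.996 d.

t ≈ 3.00 d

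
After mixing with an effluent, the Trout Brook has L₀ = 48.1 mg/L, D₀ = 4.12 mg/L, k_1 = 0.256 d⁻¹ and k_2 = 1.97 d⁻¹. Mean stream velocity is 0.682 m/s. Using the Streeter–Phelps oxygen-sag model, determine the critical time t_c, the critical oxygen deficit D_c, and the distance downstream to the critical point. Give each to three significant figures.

With k_2/k_1 = 7.695 and 1 − D₀(k_2−k_1)/(k_1 L₀) = 0.4265,
t_c = ln(7.695 × 0.4265) / (1.97 − 0.256) = ln(3.282) / 1.714 = 1.189/1.714 = 0.6934 d.
L(t_c) = L₀ e^(−k_1 t_c) = 48.1 × 0.8374 = 40.28 mg/L, and at the critical point k_2 D_c = k_1 L, so D_c = (0.256/1.97) × 40.28 = 5.234 mg/L.
x_c = v t_c = 0.682 m/s × 0.6934 d × 86400 s/d = 40860 m ≈ 40.9 km.

t_c ≈ 0.693 d; D_c ≈ 5.23 mg/L; x_c ≈ 40.9 km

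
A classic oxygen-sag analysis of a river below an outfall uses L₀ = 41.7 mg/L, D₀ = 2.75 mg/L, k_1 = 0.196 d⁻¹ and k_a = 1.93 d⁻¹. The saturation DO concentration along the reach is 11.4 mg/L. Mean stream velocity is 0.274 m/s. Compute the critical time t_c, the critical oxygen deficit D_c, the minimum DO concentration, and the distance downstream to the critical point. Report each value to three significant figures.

t_c ≈ 0.814 d; D_c ≈ 3.61 mg/L; min DO ≈ 7.79 mg/L; x_c ≈ 19.3 km

With k_a/k_1 = 9.847 and 1 − D₀(k_a−k_1)/(k_1 L₀) = 0.4166,
t_c = ln(9.847 × 0.4166) / (1.93 − 0.196) = ln(4.102) / 1.734 = 1.411/1.734 = 0.8140 d.
L(t_c) = L₀ e^(−k_1 t_c) = 41.7 × 0.8525 = 35.55 mg/L, and at the critical point k_a D_c = k_1 L, so D_c = (0.196/1.93) × 35.55 = 3.610 mg/L.
Minimum DO = C_s − D_c = 11.4 − 3.610 = 7.790 mg/L.
x_c = v t_c = 0.274 m/s × 0.8140 d × 86400 s/d = 19270 m ≈ 19.3 km.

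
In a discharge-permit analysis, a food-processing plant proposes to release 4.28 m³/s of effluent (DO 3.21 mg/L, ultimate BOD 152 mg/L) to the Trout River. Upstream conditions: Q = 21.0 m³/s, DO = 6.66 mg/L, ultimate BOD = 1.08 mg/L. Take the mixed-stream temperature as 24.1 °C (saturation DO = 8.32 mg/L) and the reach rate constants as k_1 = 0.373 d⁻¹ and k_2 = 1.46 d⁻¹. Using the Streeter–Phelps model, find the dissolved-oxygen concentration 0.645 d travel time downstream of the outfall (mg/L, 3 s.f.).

DO ≈ 3.82 mg/L

Mixed DO = (21.0×6.66 + 4.28×3.21)/(21.0+4.28) = 153.6/25.28 = 6.076 mg/L.
Mixed L₀ = (21.0×1.08 + 4.28×152)/(25.28) = 673.2/25.28 = 26.63 mg/L.
Initial deficit D₀ = C_s − DO₀ = 8.32 − 6.076 = 2.244 mg/L.
D(0.645) = [0.373×26.63/(1.46−0.373)](e^(−0.373×0.645) − e^(−1.46×0.645)) + 2.244 e^(−1.46×0.645)
= 9.138 × (0.7862 − 0.3900) + 2.244 × 0.3900 = 4.496 mg/L.
DO = 8.32 − 4.496 = 3.824 mg/L.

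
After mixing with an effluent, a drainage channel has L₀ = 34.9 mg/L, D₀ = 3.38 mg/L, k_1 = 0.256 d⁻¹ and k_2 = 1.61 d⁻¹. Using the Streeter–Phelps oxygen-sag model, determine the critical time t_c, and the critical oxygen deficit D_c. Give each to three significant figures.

At the critical point dD/dt = 0, so k_1 L₀ e^(−k_1 t) = k_2 D. Substituting D(t) from the Streeter–Phelps equation and solving for t gives
t_c = ln[(k_2/k_1)(1 − D₀(k_2−k_1)/(k_1 L₀))] / (k_2−k_1).
Here k_2−k_1 = 1.354 d⁻¹ and 1 − D₀(k_2−k_1)/(k_1 L₀) = 1 − 3.38×1.354/(0.256×34.9) = 0.4878, so
t_c = ln(6.289 × 0.4878) / 1.354 = 1.121 / 1.354 = 0.8278 d.
L(t_c) = L₀ e^(−k_1 t_c) = 34.9 × 0.8090 = 28.23 mg/L, and at the critical point k_2 D_c = k_1 L, so D_c = (0.256/1.61) × 28.23 = 4.490 mg/L.

t_c ≈ 0.828 d; D_c ≈ 4.49 mg/L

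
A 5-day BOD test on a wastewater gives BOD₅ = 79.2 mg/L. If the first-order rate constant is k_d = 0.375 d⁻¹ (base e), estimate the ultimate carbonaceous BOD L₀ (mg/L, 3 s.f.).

L₀ ≈ 93.5 mg/L

BOD₅ = L₀(1 − e^(−5k_d)) ⇒ L₀ = BOD₅ / (1 − e^(−5×0.375))
= 79.2 / (1 − 0.1534) = 79.2 / 0.8466 = 93.55 mg/L.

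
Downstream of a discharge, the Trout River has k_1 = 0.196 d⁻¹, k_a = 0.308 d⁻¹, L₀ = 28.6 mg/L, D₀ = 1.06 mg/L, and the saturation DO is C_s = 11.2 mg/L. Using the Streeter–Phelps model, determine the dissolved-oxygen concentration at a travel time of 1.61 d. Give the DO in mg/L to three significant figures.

DO ≈ 4.53 mg/L

k_1 L₀/(k_a−k_1) = 0.196×28.6/(0.308−0.196) = 5.606/0.1120 = 50.05 mg/L.
e^(−k_1 t) = e^(−0.196×1.610) = 0.7294; e^(−k_a t) = e^(−0.308×1.610) = 0.6090.
D = 50.05 × (0.7294 − 0.6090) + 1.06 × 0.6090 = 6.023 + 0.6456 = 6.669 mg/L.
DO = C_s − D = 11.2 − 6.669 = 4.531 mg/L.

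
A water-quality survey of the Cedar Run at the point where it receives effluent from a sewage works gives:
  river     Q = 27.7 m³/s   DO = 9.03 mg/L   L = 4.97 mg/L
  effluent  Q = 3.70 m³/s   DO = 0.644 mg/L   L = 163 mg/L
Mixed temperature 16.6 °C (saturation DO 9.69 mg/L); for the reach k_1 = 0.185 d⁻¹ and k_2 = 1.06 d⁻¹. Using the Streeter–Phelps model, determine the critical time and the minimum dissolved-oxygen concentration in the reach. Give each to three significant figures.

Mixed DO = (27.7×9.03 + 3.70×0.644)/(27.7+3.70) = 252.5/31.40 = 8.042 mg/L.
Mixed L₀ = (27.7×4.97 + 3.70×163)/(31.40) = 740.8/31.40 = 23.59 mg/L.
Initial deficit D₀ = C_s − DO₀ = 9.69 − 8.042 = 1.648 mg/L.
t_c = (1/0.8750) ln[(1.06/0.185)(1 − 1.648×0.8750/(0.185×23.59))] = 1.143 × ln(3.836) = 1.537 d.
D_c = (0.185/1.06) × 23.59 × e^(−0.185×1.537) = 0.1745 × 23.59 × 0.7526 = 3.099 mg/L.
Minimum DO = 9.69 − 3.099 = 6.591 mg/L.

t_c ≈ 1.54 d; minimum DO ≈ 6.59 mg/L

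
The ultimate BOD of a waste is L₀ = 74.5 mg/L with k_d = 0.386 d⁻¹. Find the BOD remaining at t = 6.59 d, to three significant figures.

L ≈ 5.85 mg/L

L_t = L₀ e^(−k_d t) = 74.5 × e^(−0.386×6.59) = 74.5 × 0.07857 = 5.854 mg/L.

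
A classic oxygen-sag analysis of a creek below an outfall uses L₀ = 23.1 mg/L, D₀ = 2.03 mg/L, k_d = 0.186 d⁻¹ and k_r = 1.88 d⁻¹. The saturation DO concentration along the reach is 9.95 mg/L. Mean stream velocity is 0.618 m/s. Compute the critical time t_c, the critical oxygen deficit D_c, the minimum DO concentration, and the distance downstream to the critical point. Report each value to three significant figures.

t_c ≈ 0.414 d; D_c ≈ 2.12 mg/L; min DO ≈ 7.83 mg/L; x_c ≈ 22.1 km

With k_r/k_d = 10.11 and 1 − D₀(k_r−k_d)/(k_d L₀) = 0.1996,
t_c = ln(10.11 × 0.1996) / (1.88 − 0.186) = ln(2.018) / 1.694 = 0.7020/1.694 = 0.4144 d.
D_c = (k_d/k_r) L₀ e^(−k_d t_c) = (0.186/1.88) × 23.1 × e^(−0.186×0.4144) = 0.09894 × 23.1 × 0.9258 = 2.116 mg/L.
Minimum DO = C_s − D_c = 9.95 − 2.116 = 7.834 mg/L.
x_c = v t_c = 0.618 m/s × 0.4144 d × 86400 s/d = 22130 m ≈ 22.1 km.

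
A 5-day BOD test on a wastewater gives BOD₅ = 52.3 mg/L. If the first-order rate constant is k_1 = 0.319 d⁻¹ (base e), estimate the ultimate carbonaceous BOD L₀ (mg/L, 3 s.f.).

BOD₅ = L₀(1 − e^(−5k_1)) ⇒ L₀ = BOD₅ / (1 − e^(−5×0.319))
= 52.3 / (1 − 0.2029) = 52.3 / 0.7971 = 65.61 mg/L.

L₀ ≈ 65.6 mg/L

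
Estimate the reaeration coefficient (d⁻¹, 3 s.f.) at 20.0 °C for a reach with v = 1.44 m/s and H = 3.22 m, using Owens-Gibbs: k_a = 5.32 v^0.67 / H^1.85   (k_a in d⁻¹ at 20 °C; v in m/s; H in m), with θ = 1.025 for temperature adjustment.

k_a(20) = 5.32 × 1.44^0.67 / 3.22^1.85 = 5.32 × 1.277 / 8.700 = 0.7807 d⁻¹.
k_a(20.0) = 0.7807 × 1.025^(20.0−20) = 0.7807 × 1.000 = 0.7807 d⁻¹.

k_a ≈ 0.781 d⁻¹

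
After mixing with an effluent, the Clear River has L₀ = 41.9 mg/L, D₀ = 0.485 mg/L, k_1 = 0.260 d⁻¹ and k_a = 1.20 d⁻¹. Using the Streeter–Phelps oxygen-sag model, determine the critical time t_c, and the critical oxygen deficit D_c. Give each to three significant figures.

At the critical point dD/dt = 0, so k_1 L₀ e^(−k_1 t) = k_a D. Substituting D(t) from the Streeter–Phelps equation and solving for t gives
t_c = ln[(k_a/k_1)(1 − D₀(k_a−k_1)/(k_1 L₀))] / (k_a−k_1).
Here k_a−k_1 = 0.9400 d⁻¹ and 1 − D₀(k_a−k_1)/(k_1 L₀) = 1 − 0.485×0.9400/(0.260×41.9) = 0.9582, so
t_c = ln(4.615 × 0.9582) / 0.9400 = 1.487 / 0.9400 = 1.582 d.
D_c = (k_1/k_a) L₀ e^(−k_1 t_c) = (0.260/1.20) × 41.9 × e^(−0.260×1.582) = 0.2167 × 41.9 × 0.6629 = 6.018 mg/L.

t_c ≈ 1.58 d; D_c ≈ 6.02 mg/L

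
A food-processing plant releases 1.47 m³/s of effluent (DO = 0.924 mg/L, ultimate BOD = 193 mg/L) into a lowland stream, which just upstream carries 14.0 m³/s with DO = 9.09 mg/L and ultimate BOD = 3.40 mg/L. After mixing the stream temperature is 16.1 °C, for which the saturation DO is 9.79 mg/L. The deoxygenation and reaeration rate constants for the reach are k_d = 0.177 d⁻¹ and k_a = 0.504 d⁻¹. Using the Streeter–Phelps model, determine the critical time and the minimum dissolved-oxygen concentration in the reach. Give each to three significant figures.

Mixed DO = (14.0×9.09 + 1.47×0.924)/(14.0+1.47) = 128.6/15.47 = 8.314 mg/L.
Mixed L₀ = (14.0×3.40 + 1.47×193)/(15.47) = 331.3/15.47 = 21.42 mg/L.
Initial deficit D₀ = C_s − DO₀ = 9.79 − 8.314 = 1.476 mg/L.
t_c = (1/0.3270) ln[(0.504/0.177)(1 − 1.476×0.3270/(0.177×21.42))] = 3.058 × ln(2.485) = 2.784 d.
D_c = (0.177/0.504) × 21.42 × e^(−0.177×2.784) = 0.3512 × 21.42 × 0.6110 = 4.595 mg/L.
Minimum DO = 9.79 − 4.595 = 5.195 mg/L.

t_c ≈ 2.78 d; minimum DO ≈ 5.19 mg/L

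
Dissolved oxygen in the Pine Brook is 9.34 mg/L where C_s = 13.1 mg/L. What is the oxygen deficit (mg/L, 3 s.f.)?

D ≈ 3.76 mg/L

D = C_s − C = 13.1 − 9.34 = 3.76 mg/L.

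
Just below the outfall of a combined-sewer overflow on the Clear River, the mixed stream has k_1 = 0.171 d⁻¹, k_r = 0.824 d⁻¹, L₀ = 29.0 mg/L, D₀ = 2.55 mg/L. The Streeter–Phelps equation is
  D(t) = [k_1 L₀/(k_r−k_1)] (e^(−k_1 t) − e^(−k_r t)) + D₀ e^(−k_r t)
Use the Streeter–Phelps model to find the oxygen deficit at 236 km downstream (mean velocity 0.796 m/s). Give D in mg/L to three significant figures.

D ≈ 3.92 mg/L

Travel time t = x/v = 236 km / (0.796 m/s) = 236000 m / 0.796 m/s = 296500 s = 3.432 d.
k_1 L₀/(k_r−k_1) = 0.171×29.0/(0.824−0.171) = 4.959/0.6530 = 7.594 mg/L.
e^(−k_1 t) = e^(−0.171×3.432) = 0.5561; e^(−k_r t) = e^(−0.824×3.432) = 0.05916.
D = 7.594 × (0.5561 − 0.05916) + 2.55 × 0.05916 = 3.774 + 0.1508 = 3.925 mg/L.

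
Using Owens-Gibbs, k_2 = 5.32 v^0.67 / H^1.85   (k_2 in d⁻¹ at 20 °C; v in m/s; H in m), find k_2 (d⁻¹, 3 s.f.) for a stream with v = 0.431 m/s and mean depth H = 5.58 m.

k_2 ≈ 0.126 d⁻¹

k_2 = 5.32 × 0.431^0.67 / 5.58^1.85 = 5.32 × 0.5690 / 24.06 = 0.1258 d⁻¹.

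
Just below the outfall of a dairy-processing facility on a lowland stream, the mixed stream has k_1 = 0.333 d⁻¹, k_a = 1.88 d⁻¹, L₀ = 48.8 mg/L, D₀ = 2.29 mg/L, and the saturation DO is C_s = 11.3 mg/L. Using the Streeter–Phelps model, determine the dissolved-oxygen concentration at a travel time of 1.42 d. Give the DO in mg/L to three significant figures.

DO ≈ 5.32 mg/L

k_1 L₀/(k_a−k_1) = 0.333×48.8/(1.88−0.333) = 16.25/1.547 = 10.50 mg/L.
e^(−k_1 t) = e^(−0.333×1.420) = 0.6232; e^(−k_a t) = e^(−1.88×1.420) = 0.06928.
D = 10.50 × (0.6232 − 0.06928) + 2.29 × 0.06928 = 5.819 + 0.1587 = 5.977 mg/L.
DO = C_s − D = 11.3 − 5.977 = 5.323 mg/L.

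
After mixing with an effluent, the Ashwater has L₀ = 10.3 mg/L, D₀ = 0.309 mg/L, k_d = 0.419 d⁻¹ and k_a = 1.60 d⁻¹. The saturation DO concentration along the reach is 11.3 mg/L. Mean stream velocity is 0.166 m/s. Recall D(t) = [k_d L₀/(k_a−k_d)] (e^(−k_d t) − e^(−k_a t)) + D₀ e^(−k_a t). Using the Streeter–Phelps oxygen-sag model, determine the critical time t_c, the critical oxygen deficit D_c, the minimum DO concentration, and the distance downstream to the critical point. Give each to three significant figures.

t_c ≈ 1.06 d; D_c ≈ 1.73 mg/L; min DO ≈ 9.57 mg/L; x_c ≈ 15.2 km

t_c = [1/(k_a−k_d)] ln[(k_a/k_d)(1 − D₀(k_a−k_d)/(k_d L₀))]
= [1/(1.60−0.419)] ln[(1.60/0.419)(1 − 0.309×1.181/(0.419×10.3))]
= (1/1.181) ln[3.819 × 0.9154] = 0.8467 × ln(3.496) = 0.8467 × 1.252 = 1.060 d.
D_c = (k_d/k_a) L₀ e^(−k_d t_c) = (0.419/1.60) × 10.3 × e^(−0.419×1.060) = 0.2619 × 10.3 × 0.6414 = 1.730 mg/L.
Minimum DO = C_s − D_c = 11.3 − 1.730 = 9.570 mg/L.
x_c = v t_c = 0.166 m/s × 1.060 d × 86400 s/d = 15200 m ≈ 15.2 km.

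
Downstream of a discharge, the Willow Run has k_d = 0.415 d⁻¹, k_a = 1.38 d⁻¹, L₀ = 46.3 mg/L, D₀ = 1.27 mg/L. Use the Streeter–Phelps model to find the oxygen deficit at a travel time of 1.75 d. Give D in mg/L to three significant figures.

D ≈ 7.97 mg/L

k_d L₀/(k_a−k_d) = 0.415×46.3/(1.38−0.415) = 19.21/0.9650 = 19.91 mg/L.
e^(−k_d t) = e^(−0.415×1.750) = 0.4837; e^(−k_a t) = e^(−1.38×1.750) = 0.08937.
D = 19.91 × (0.4837 − 0.08937) + 1.27 × 0.08937 = 7.852 + 0.1135 = 7.966 mg/L.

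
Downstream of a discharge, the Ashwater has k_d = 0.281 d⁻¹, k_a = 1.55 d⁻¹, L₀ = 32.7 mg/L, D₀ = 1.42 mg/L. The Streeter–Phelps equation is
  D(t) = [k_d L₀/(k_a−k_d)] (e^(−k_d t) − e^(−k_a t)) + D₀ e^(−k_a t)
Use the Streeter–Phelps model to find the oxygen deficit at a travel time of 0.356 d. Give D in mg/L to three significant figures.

D ≈ 3.20 mg/L

k_d L₀/(k_a−k_d) = 0.281×32.7/(1.55−0.281) = 9.189/1.269 = 7.241 mg/L.
e^(−k_d t) = e^(−0.281×0.3560) = 0.9048; e^(−k_a t) = e^(−1.55×0.3560) = 0.5759.
D = 7.241 × (0.9048 − 0.5759) + 1.42 × 0.5759 = 2.381 + 0.8178 = 3.199 mg/L.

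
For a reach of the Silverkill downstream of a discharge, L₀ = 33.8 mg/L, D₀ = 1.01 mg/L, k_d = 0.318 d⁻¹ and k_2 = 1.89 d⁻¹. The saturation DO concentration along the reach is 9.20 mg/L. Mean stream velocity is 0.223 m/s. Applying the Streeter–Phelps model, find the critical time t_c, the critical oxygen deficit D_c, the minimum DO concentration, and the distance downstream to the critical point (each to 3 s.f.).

t_c = [1/(k_2−k_d)] ln[(k_2/k_d)(1 − D₀(k_2−k_d)/(k_d L₀))]
= [1/(1.89−0.318)] ln[(1.89/0.318)(1 − 1.01×1.572/(0.318×33.8))]
= (1/1.572) ln[5.943 × 0.8523] = 0.6361 × ln(5.065) = 0.6361 × 1.622 = 1.032 d.
L(t_c) = L₀ e^(−k_d t_c) = 33.8 × 0.7202 = 24.34 mg/L, and at the critical point k_2 D_c = k_d L, so D_c = (0.318/1.89) × 24.34 = 4.096 mg/L.
Minimum DO = C_s − D_c = 9.20 − 4.096 = 5.104 mg/L.
x_c = v t_c = 0.223 m/s × 1.032 d × 86400 s/d = 19890 m ≈ 19.9 km.

t_c ≈ 1.03 d; D_c ≈ 4.10 mg/L; min DO ≈ 5.10 mg/L; x_c ≈ 19.9 km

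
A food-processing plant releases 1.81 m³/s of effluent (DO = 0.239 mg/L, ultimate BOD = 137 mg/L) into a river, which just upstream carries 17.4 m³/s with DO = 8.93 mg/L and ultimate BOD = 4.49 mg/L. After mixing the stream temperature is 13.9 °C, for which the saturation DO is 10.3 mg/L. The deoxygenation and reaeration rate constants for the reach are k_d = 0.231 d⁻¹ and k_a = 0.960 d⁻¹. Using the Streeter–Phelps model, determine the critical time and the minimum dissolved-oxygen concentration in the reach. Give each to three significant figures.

t_c ≈ 1.24 d; minimum DO ≈ 7.23 mg/L

Mixed DO = (17.4×8.93 + 1.81×0.239)/(17.4+1.81) = 155.8/19.21 = 8.111 mg/L.
Mixed L₀ = (17.4×4.49 + 1.81×137)/(19.21) = 326.1/19.21 = 16.98 mg/L.
Initial deficit D₀ = C_s − DO₀ = 10.3 − 8.111 = 2.189 mg/L.
t_c = (1/0.7290) ln[(0.960/0.231)(1 − 2.189×0.7290/(0.231×16.98))] = 1.372 × ln(2.465) = 1.237 d.
D_c = (0.231/0.960) × 16.98 × e^(−0.231×1.237) = 0.2406 × 16.98 × 0.7514 = 3.069 mg/L.
Minimum DO = 10.3 − 3.069 = 7.231 mg/L.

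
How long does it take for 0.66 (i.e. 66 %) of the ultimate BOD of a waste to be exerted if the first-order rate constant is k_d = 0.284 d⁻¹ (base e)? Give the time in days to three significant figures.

t ≈ 3.80 d

y/L₀ = 1 − e^(−k_d t) = 0.66 ⇒ e^(−k_d t) = 0.340
t = −ln(0.340) / 0.284 = 1.079 / 0.284 = 3.799 d.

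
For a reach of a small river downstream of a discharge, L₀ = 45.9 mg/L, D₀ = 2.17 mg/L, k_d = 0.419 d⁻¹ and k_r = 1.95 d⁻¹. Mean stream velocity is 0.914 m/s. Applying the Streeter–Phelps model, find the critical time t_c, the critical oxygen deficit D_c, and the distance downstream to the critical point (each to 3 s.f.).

t_c = [1/(k_r−k_d)] ln[(k_r/k_d)(1 − D₀(k_r−k_d)/(k_d L₀))]
= [1/(1.95−0.419)] ln[(1.95/0.419)(1 − 2.17×1.531/(0.419×45.9))]
= (1/1.531) ln[4.654 × 0.8273] = 0.6532 × ln(3.850) = 0.6532 × 1.348 = 0.8805 d.
D_c = (k_d/k_r) L₀ e^(−k_d t_c) = (0.419/1.95) × 45.9 × e^(−0.419×0.8805) = 0.2149 × 45.9 × 0.6915 = 6.820 mg/L.
x_c = v t_c = 0.914 m/s × 0.8805 d × 86400 s/d = 69530 m ≈ 69.5 km.

t_c ≈ 0.881 d; D_c ≈ 6.82 mg/L; x_c ≈ 69.5 km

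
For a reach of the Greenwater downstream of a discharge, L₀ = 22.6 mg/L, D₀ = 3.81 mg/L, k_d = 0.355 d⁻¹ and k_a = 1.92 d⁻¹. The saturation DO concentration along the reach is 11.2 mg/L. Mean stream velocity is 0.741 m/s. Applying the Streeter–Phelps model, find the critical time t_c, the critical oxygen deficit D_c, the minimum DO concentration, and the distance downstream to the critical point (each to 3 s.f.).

t_c ≈ 0.210 d; D_c ≈ 3.88 mg/L; min DO ≈ 7.32 mg/L; x_c ≈ 13.4 km

t_c = [1/(k_a−k_d)] ln[(k_a/k_d)(1 − D₀(k_a−k_d)/(k_d L₀))]
= [1/(1.92−0.355)] ln[(1.92/0.355)(1 − 3.81×1.565/(0.355×22.6))]
= (1/1.565) ln[5.408 × 0.2568] = 0.6390 × ln(1.389) = 0.6390 × 0.3285 = 0.2099 d.
D_c = (k_d/k_a) L₀ e^(−k_d t_c) = (0.355/1.92) × 22.6 × e^(−0.355×0.2099) = 0.1849 × 22.6 × 0.9282 = 3.879 mg/L.
Minimum DO = C_s − D_c = 11.2 − 3.879 = 7.321 mg/L.
x_c = v t_c = 0.741 m/s × 0.2099 d × 86400 s/d = 13440 m ≈ 13.4 km.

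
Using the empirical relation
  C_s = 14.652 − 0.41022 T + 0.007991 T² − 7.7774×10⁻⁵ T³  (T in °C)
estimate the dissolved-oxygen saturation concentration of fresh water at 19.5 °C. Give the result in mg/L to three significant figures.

C_s ≈ 9.11 mg/L

C_s = 14.652 − 0.41022×19.5 + 0.007991×19.5² − 7.7774×10⁻⁵×19.5³ = 9.115 mg/L.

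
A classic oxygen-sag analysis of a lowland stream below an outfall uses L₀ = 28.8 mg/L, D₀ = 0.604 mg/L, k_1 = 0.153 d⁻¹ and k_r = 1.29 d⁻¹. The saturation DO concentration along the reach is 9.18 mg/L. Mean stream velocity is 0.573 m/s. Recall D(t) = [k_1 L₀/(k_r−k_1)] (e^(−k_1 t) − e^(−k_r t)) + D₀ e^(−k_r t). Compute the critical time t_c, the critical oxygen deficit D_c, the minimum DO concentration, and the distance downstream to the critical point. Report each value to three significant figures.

t_c ≈ 1.73 d; D_c ≈ 2.62 mg/L; min DO ≈ 6.56 mg/L; x_c ≈ 85.5 km

At the critical point dD/dt = 0, so k_1 L₀ e^(−k_1 t) = k_r D. Substituting D(t) from the Streeter–Phelps equation and solving for t gives
t_c = ln[(k_r/k_1)(1 − D₀(k_r−k_1)/(k_1 L₀))] / (k_r−k_1).
Here k_r−k_1 = 1.137 d⁻¹ and 1 − D₀(k_r−k_1)/(k_1 L₀) = 1 − 0.604×1.137/(0.153×28.8) = 0.8441, so
t_c = ln(8.431 × 0.8441) / 1.137 = 1.963 / 1.137 = 1.726 d.
L(t_c) = L₀ e^(−k_1 t_c) = 28.8 × 0.7679 = 22.12 mg/L, and at the critical point k_r D_c = k_1 L, so D_c = (0.153/1.29) × 22.12 = 2.623 mg/L.
Minimum DO = C_s − D_c = 9.18 − 2.623 = 6.557 mg/L.
x_c = v t_c = 0.573 m/s × 1.726 d × 86400 s/d = 85450 m ≈ 85.5 km.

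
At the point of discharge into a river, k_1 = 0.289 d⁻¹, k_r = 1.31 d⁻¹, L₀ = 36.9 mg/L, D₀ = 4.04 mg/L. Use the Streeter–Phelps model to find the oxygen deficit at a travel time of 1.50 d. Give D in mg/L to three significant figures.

D ≈ 5.87 mg/L

k_1 L₀/(k_r−k_1) = 0.289×36.9/(1.31−0.289) = 10.66/1.021 = 10.44 mg/L.
e^(−k_1 t) = e^(−0.289×1.500) = 0.6482; e^(−k_r t) = e^(−1.31×1.500) = 0.1402.
D = 10.44 × (0.6482 − 0.1402) + 4.04 × 0.1402 = 5.307 + 0.5662 = 5.873 mg/L.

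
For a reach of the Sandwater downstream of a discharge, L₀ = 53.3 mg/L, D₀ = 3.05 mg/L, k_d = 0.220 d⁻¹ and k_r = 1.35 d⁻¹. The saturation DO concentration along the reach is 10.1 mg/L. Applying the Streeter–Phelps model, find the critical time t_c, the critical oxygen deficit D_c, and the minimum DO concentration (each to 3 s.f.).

t_c ≈ 1.30 d; D_c ≈ 6.53 mg/L; min DO ≈ 3.57 mg/L

t_c = [1/(k_r−k_d)] ln[(k_r/k_d)(1 − D₀(k_r−k_d)/(k_d L₀))]
= [1/(1.35−0.220)] ln[(1.35/0.220)(1 − 3.05×1.130/(0.220×53.3))]
= (1/1.130) ln[6.136 × 0.7061] = 0.8850 × ln(4.333) = 0.8850 × 1.466 = 1.298 d.
L(t_c) = L₀ e^(−k_d t_c) = 53.3 × 0.7517 = 40.06 mg/L, and at the critical point k_r D_c = k_d L, so D_c = (0.220/1.35) × 40.06 = 6.529 mg/L.
Minimum DO = C_s − D_c = 10.1 − 6.529 = 3.571 mg/L.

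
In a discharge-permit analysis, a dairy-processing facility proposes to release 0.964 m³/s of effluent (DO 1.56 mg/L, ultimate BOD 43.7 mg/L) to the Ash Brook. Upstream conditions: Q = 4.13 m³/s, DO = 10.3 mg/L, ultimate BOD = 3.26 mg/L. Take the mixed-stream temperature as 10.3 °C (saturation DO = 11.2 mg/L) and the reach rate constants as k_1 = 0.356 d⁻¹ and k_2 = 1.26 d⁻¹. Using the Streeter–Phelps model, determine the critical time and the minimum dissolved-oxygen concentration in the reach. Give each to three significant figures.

Mixed DO = (4.13×10.3 + 0.964×1.56)/(4.13+0.964) = 44.04/5.094 = 8.646 mg/L.
Mixed L₀ = (4.13×3.26 + 0.964×43.7)/(5.094) = 55.59/5.094 = 10.91 mg/L.
Initial deficit D₀ = C_s − DO₀ = 11.2 − 8.646 = 2.554 mg/L.
t_c = (1/0.9040) ln[(1.26/0.356)(1 − 2.554×0.9040/(0.356×10.91))] = 1.106 × ln(1.436) = 0.4003 d.
D_c = (0.356/1.26) × 10.91 × e^(−0.356×0.4003) = 0.2825 × 10.91 × 0.8672 = 2.674 mg/L.
Minimum DO = 11.2 − 2.674 = 8.526 mg/L.

t_c ≈ 0.400 d; minimum DO ≈ 8.53 mg/L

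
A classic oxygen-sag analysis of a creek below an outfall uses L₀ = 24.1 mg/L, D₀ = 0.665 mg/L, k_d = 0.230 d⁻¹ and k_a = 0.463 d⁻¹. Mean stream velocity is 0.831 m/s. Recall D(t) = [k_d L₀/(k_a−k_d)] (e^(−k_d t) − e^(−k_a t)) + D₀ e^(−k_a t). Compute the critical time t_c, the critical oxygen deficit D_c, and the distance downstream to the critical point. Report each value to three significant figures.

t_c ≈ 2.88 d; D_c ≈ 6.17 mg/L; x_c ≈ 207 km

t_c = [1/(k_a−k_d)] ln[(k_a/k_d)(1 − D₀(k_a−k_d)/(k_d L₀))]
= [1/(0.463−0.230)] ln[(0.463/0.230)(1 − 0.665×0.2330/(0.230×24.1))]
= (1/0.2330) ln[2.013 × 0.9720] = 4.292 × ln(1.957) = 4.292 × 0.6713 = 2.881 d.
D_c = (k_d/k_a) L₀ e^(−k_d t_c) = (0.230/0.463) × 24.1 × e^(−0.230×2.881) = 0.4968 × 24.1 × 0.5155 = 6.171 mg/L.
x_c = v t_c = 0.831 m/s × 2.881 d × 86400 s/d = 206900 m ≈ 207 km.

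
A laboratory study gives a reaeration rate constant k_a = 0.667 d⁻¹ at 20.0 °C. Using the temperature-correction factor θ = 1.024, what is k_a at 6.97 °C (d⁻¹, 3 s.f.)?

k_a ≈ 0.490 d⁻¹

k_a(T₂) = k_a(T₁) · θ^(T₂−T₁) = 0.667 × 1.024^(6.97−20.0)
= 0.667 × 1.024^-13.0 = 0.667 × 0.7342 = 0.4897 d⁻¹.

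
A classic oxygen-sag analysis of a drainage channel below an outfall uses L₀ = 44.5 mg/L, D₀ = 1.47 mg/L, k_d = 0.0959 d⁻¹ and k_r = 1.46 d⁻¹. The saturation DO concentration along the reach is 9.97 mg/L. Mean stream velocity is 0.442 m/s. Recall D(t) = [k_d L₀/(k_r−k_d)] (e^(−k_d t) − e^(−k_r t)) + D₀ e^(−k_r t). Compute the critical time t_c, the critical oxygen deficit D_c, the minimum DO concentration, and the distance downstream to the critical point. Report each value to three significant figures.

At the critical point dD/dt = 0, so k_d L₀ e^(−k_d t) = k_r D. Substituting D(t) from the Streeter–Phelps equation and solving for t gives
t_c = ln[(k_r/k_d)(1 − D₀(k_r−k_d)/(k_d L₀))] / (k_r−k_d).
Here k_r−k_d = 1.364 d⁻¹ and 1 − D₀(k_r−k_d)/(k_d L₀) = 1 − 1.47×1.364/(0.0959×44.5) = 0.5301, so
t_c = ln(15.22 × 0.5301) / 1.364 = 2.088 / 1.364 = 1.531 d.
D_c = (k_d/k_r) L₀ e^(−k_d t_c) = (0.0959/1.46) × 44.5 × e^(−0.0959×1.531) = 0.06568 × 44.5 × 0.8635 = 2.524 mg/L.
Minimum DO = C_s − D_c = 9.97 − 2.524 = 7.446 mg/L.
x_c = v t_c = 0.442 m/s × 1.531 d × 86400 s/d = 58460 m ≈ 58.5 km.

t_c ≈ 1.53 d; D_c ≈ 2.52 mg/L; min DO ≈ 7.45 mg/L; x_c ≈ 58.5 km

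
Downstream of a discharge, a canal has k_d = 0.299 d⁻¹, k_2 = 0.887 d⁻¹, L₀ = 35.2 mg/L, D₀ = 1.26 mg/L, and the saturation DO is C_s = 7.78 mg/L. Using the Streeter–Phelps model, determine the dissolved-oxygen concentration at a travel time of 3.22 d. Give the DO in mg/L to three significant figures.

DO ≈ 1.90 mg/L

k_d L₀/(k_2−k_d) = 0.299×35.2/(0.887−0.299) = 10.52/0.5880 = 17.90 mg/L.
e^(−k_d t) = e^(−0.299×3.220) = 0.3818; e^(−k_2 t) = e^(−0.887×3.220) = 0.05749.
D = 17.90 × (0.3818 − 0.05749) + 1.26 × 0.05749 = 5.805 + 0.07244 = 5.878 mg/L.
DO = C_s − D = 7.78 − 5.878 = 1.902 mg/L.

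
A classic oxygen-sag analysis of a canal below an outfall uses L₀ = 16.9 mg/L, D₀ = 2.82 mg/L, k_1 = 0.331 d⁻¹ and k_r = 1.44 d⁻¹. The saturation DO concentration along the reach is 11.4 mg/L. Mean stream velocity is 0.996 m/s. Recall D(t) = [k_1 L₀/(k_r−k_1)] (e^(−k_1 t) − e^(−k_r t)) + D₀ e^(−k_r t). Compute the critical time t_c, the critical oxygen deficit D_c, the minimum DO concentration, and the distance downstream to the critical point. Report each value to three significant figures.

t_c = [1/(k_r−k_1)] ln[(k_r/k_1)(1 − D₀(k_r−k_1)/(k_1 L₀))]
= [1/(1.44−0.331)] ln[(1.44/0.331)(1 − 2.82×1.109/(0.331×16.9))]
= (1/1.109) ln[4.350 × 0.4409] = 0.9017 × ln(1.918) = 0.9017 × 0.6514 = 0.5874 d.
L(t_c) = L₀ e^(−k_1 t_c) = 16.9 × 0.8233 = 13.91 mg/L, and at the critical point k_r D_c = k_1 L, so D_c = (0.331/1.44) × 13.91 = 3.198 mg/L.
Minimum DO = C_s − D_c = 11.4 − 3.198 = 8.202 mg/L.
x_c = v t_c = 0.996 m/s × 0.5874 d × 86400 s/d = 50550 m ≈ 50.5 km.

t_c ≈ 0.587 d; D_c ≈ 3.20 mg/L; min DO ≈ 8.20 mg/L; x_c ≈ 50.5 km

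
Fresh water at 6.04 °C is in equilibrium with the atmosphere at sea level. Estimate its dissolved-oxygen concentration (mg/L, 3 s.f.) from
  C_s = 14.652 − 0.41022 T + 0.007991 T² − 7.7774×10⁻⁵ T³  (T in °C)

C_s ≈ 12.4 mg/L

C_s = 14.652 − 0.41022×6.04 + 0.007991×6.04² − 7.7774×10⁻⁵×6.04³ = 12.45 mg/L.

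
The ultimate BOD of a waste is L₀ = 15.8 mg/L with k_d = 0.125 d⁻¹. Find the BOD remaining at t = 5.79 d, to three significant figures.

L_t = L₀ e^(−k_d t) = 15.8 × e^(−0.125×5.79) = 15.8 × 0.4849 = 7.662 mg/L.

L ≈ 7.66 mg/L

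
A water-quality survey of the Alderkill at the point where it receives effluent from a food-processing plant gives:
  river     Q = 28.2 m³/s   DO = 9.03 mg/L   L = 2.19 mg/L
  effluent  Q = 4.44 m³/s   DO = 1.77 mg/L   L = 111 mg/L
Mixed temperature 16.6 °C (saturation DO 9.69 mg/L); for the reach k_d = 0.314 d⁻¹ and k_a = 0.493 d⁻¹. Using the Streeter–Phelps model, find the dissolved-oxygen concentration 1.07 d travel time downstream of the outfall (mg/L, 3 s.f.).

Mixed DO = (28.2×9.03 + 4.44×1.77)/(28.2+4.44) = 262.5/32.64 = 8.042 mg/L.
Mixed L₀ = (28.2×2.19 + 4.44×111)/(32.64) = 554.6/32.64 = 16.99 mg/L.
Initial deficit D₀ = C_s − DO₀ = 9.69 − 8.042 = 1.648 mg/L.
D(1.07) = [0.314×16.99/(0.493−0.314)](e^(−0.314×1.07) − e^(−0.493×1.07)) + 1.648 e^(−0.493×1.07)
= 29.81 × (0.7146 − 0.5901) + 1.648 × 0.5901 = 4.685 mg/L.
DO = 9.69 − 4.685 = 5.005 mg/L.

DO ≈ 5.01 mg/L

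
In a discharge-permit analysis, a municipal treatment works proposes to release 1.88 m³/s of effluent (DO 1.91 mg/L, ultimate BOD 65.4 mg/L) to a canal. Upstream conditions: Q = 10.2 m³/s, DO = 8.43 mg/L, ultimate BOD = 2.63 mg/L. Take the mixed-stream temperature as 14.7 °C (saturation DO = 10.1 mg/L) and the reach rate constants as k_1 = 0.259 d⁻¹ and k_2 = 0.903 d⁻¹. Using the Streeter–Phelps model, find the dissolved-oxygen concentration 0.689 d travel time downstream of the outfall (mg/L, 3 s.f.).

Mixed DO = (10.2×8.43 + 1.88×1.91)/(10.2+1.88) = 89.58/12.08 = 7.415 mg/L.
Mixed L₀ = (10.2×2.63 + 1.88×65.4)/(12.08) = 149.8/12.08 = 12.40 mg/L.
Initial deficit D₀ = C_s − DO₀ = 10.1 − 7.415 = 2.685 mg/L.
D(0.689) = [0.259×12.40/(0.903−0.259)](e^(−0.259×0.689) − e^(−0.903×0.689)) + 2.685 e^(−0.903×0.689)
= 4.986 × (0.8366 − 0.5368) + 2.685 × 0.5368 = 2.936 mg/L.
DO = 10.1 − 2.936 = 7.164 mg/L.

DO ≈ 7.16 mg/L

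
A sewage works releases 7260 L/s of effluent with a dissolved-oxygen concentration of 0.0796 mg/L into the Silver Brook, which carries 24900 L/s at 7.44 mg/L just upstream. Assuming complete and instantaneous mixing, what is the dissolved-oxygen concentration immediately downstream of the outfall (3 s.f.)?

5.78 mg/L

Flow-weighted mixing: C = (Q_r C_r + Q_w C_w)/(Q_r + Q_w)
= (24900×7.44 + 7260×0.0796)/(24900 + 7260) = 185800/32160 = 5.778 mg/L.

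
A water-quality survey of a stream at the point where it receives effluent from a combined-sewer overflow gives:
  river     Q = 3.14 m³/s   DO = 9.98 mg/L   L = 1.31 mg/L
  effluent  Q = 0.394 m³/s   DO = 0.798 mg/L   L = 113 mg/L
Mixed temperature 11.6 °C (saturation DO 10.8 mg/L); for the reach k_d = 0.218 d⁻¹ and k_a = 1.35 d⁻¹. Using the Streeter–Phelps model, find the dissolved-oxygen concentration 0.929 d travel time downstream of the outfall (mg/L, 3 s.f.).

DO ≈ 8.87 mg/L

Mixed DO = (3.14×9.98 + 0.394×0.798)/(3.14+0.394) = 31.65/3.534 = 8.956 mg/L.
Mixed L₀ = (3.14×1.31 + 0.394×113)/(3.534) = 48.64/3.534 = 13.76 mg/L.
Initial deficit D₀ = C_s − DO₀ = 10.8 − 8.956 = 1.844 mg/L.
D(0.929) = [0.218×13.76/(1.35−0.218)](e^(−0.218×0.929) − e^(−1.35×0.929)) + 1.844 e^(−1.35×0.929)
= 2.650 × (0.8167 − 0.2853) + 1.844 × 0.2853 = 1.934 mg/L.
DO = 10.8 − 1.934 = 8.866 mg/L.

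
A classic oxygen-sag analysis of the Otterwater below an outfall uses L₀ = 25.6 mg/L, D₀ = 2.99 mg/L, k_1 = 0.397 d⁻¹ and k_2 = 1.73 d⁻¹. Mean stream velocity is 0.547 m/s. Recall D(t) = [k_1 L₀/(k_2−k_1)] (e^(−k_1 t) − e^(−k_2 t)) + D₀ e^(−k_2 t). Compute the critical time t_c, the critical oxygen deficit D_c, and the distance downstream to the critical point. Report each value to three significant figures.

t_c ≈ 0.731 d; D_c ≈ 4.40 mg/L; x_c ≈ 34.5 km

t_c = [1/(k_2−k_1)] ln[(k_2/k_1)(1 − D₀(k_2−k_1)/(k_1 L₀))]
= [1/(1.73−0.397)] ln[(1.73/0.397)(1 − 2.99×1.333/(0.397×25.6))]
= (1/1.333) ln[4.358 × 0.6078] = 0.7502 × ln(2.649) = 0.7502 × 0.9741 = 0.7307 d.
L(t_c) = L₀ e^(−k_1 t_c) = 25.6 × 0.7482 = 19.15 mg/L, and at the critical point k_2 D_c = k_1 L, so D_c = (0.397/1.73) × 19.15 = 4.395 mg/L.
x_c = v t_c = 0.547 m/s × 0.7307 d × 86400 s/d = 34540 m ≈ 34.5 km.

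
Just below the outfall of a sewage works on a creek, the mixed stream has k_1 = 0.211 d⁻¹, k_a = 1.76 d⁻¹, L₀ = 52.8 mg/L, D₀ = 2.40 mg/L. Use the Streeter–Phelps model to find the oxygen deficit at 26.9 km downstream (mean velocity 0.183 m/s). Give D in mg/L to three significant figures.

Travel time t = x/v = 26.9 km / (0.183 m/s) = 26900 m / 0.183 m/s = 147000 s = 1.701 d.
k_1 L₀/(k_a−k_1) = 0.211×52.8/(1.76−0.211) = 11.14/1.549 = 7.192 mg/L.
e^(−k_1 t) = e^(−0.211×1.701) = 0.6984; e^(−k_a t) = e^(−1.76×1.701) = 0.05007.
D = 7.192 × (0.6984 − 0.05007) + 2.40 × 0.05007 = 4.663 + 0.1202 = 4.783 mg/L.

D ≈ 4.78 mg/L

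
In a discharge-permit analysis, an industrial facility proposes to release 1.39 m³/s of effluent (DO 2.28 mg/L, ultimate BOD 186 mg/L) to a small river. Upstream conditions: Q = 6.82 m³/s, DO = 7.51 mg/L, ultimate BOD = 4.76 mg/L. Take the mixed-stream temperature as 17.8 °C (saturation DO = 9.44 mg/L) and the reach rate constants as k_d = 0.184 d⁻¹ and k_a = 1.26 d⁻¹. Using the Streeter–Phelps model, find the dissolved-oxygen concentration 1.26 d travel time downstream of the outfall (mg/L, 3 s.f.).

Mixed DO = (6.82×7.51 + 1.39×2.28)/(6.82+1.39) = 54.39/8.210 = 6.625 mg/L.
Mixed L₀ = (6.82×4.76 + 1.39×186)/(8.210) = 291.0/8.210 = 35.44 mg/L.
Initial deficit D₀ = C_s − DO₀ = 9.44 − 6.625 = 2.815 mg/L.
D(1.26) = [0.184×35.44/(1.26−0.184)](e^(−0.184×1.26) − e^(−1.26×1.26)) + 2.815 e^(−1.26×1.26)
= 6.061 × (0.7931 − 0.2044) + 2.815 × 0.2044 = 4.144 mg/L.
DO = 9.44 − 4.144 = 5.296 mg/L.

DO ≈ 5.30 mg/L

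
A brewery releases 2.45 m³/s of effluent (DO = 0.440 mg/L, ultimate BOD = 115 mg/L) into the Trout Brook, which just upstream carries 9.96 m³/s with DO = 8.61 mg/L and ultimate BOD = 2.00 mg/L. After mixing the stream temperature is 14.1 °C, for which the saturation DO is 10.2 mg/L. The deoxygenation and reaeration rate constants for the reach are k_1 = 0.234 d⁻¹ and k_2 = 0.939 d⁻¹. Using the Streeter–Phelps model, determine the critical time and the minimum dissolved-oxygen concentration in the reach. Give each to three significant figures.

t_c ≈ 1.25 d; minimum DO ≈ 5.68 mg/L

Mixed DO = (9.96×8.61 + 2.45×0.440)/(9.96+2.45) = 86.83/12.41 = 6.997 mg/L.
Mixed L₀ = (9.96×2.00 + 2.45×115)/(12.41) = 301.7/12.41 = 24.31 mg/L.
Initial deficit D₀ = C_s − DO₀ = 10.2 − 6.997 = 3.203 mg/L.
t_c = (1/0.7050) ln[(0.939/0.234)(1 − 3.203×0.7050/(0.234×24.31))] = 1.418 × ln(2.420) = 1.253 d.
D_c = (0.234/0.939) × 24.31 × e^(−0.234×1.253) = 0.2492 × 24.31 × 0.7458 = 4.518 mg/L.
Minimum DO = 10.2 − 4.518 = 5.682 mg/L.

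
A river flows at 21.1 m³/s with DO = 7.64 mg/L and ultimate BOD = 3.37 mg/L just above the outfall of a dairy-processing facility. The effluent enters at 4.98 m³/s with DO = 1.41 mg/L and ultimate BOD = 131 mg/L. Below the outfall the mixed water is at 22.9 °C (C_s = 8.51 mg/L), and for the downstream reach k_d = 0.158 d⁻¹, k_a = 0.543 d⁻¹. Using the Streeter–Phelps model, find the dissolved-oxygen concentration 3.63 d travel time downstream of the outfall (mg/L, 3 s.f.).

Mixed DO = (21.1×7.64 + 4.98×1.41)/(21.1+4.98) = 168.2/26.08 = 6.450 mg/L.
Mixed L₀ = (21.1×3.37 + 4.98×131)/(26.08) = 723.5/26.08 = 27.74 mg/L.
Initial deficit D₀ = C_s − DO₀ = 8.51 − 6.450 = 2.060 mg/L.
D(3.63) = [0.158×27.74/(0.543−0.158)](e^(−0.158×3.63) − e^(−0.543×3.63)) + 2.060 e^(−0.543×3.63)
= 11.38 × (0.5635 − 0.1393) + 2.060 × 0.1393 = 5.117 mg/L.
DO = 8.51 − 5.117 = 3.393 mg/L.

DO ≈ 3.39 mg/L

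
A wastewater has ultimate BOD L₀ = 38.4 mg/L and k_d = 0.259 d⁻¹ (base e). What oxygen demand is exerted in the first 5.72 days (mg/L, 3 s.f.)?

y ≈ 29.7 mg/L

y_t = L₀(1 − e^(−k_d t)) = 38.4 × (1 − e^(−0.259×5.72))
= 38.4 × (1 − 0.2273) = 38.4 × 0.7727 = 29.67 mg/L.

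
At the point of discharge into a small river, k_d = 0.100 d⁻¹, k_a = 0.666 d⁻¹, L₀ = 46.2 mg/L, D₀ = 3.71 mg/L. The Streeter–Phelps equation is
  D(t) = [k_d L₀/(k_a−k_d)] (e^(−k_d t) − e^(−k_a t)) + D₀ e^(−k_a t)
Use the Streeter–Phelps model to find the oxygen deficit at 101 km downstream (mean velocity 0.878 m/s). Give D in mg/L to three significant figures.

D ≈ 5.31 mg/L

Travel time t = x/v = 101 km / (0.878 m/s) = 101000 m / 0.878 m/s = 115000 s = 1.331 d.
k_d L₀/(k_a−k_d) = 0.100×46.2/(0.666−0.100) = 4.620/0.5660 = 8.163 mg/L.
e^(−k_d t) = e^(−0.100×1.331) = 0.8753; e^(−k_a t) = e^(−0.666×1.331) = 0.4120.
D = 8.163 × (0.8753 − 0.4120) + 3.71 × 0.4120 = 3.782 + 1.529 = 5.311 mg/L.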